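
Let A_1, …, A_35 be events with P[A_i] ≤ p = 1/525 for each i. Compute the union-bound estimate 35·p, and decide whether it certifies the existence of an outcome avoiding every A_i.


Union bound: P[∪_{i=1}^{35} A_i] ≤ Σ_i P[A_i] ≤ 35·p = 35·(1/525) = 1/15.
Numerically: 1/15 ≈ 0.06667.
Is 1/15 < 1? YES.
Since P[∪ A_i] ≤ 1/15 < 1, the complement has P[∩ A_i^c] ≥ 1 − 1/15 = 14/15 > 0, so some outcome avoids every A_i.

35·p = 1/15 ≈ 0.06667; existence CERTIFIED by the union bound.


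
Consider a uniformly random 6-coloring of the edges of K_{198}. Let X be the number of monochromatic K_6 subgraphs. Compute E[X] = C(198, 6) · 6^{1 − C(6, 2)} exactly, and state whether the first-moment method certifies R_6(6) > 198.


E[X] = C(198, 6) · 6^{1 − 15} = 77526225777 · 6^{−14} = 77526225777/78364164096.
As a reduced fraction: E[X] = 25842075259/26121388032 ≈ 0.989307.
Is E[X] < 1? YES.
Since E[X] < 1, there exists a 6-coloring of K_{198} with no monochromatic K_6; hence R_6(6) > 198.

E[X] = 25842075259/26121388032 ≈ 0.989307; E[X] < 1, so R_6(6) > 198.


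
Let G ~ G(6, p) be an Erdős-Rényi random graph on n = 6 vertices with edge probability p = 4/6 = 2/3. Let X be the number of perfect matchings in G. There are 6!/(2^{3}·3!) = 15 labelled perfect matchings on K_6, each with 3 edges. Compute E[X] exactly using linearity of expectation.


K_6 has 6!/(2^{3}·3!) = 15 labelled perfect matchings.
For each such perfect matching H, let X_H = 1 if all 3 edges of H are present in G. Then P[X_H = 1] = p^{3} = (2/3)^{3} = 8/27.
By linearity of expectation: E[X] = Σ_H E[X_H] = 15 · p^{3} = 15 · 8/27 = 40/9.
Numerically: E[X] ≈ 4.44.

E[X] = 15 · (2/3)^{3} = 40/9 ≈ 4.44.


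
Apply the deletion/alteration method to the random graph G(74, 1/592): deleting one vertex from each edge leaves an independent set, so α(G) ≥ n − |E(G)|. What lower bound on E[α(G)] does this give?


E[|E(G)|] = C(74, 2)·p = 2701 · (1/592) = 73/16.
E[α(G)] ≥ n − E[|E(G)|] = 74 − 73/16 = 1111/16.
Numerically: ≈ 69.43750.
(This is only a lower bound; the true E[α(G)] may be larger.)

E[α(G)] ≥ 1111/16 ≈ 69.43750.


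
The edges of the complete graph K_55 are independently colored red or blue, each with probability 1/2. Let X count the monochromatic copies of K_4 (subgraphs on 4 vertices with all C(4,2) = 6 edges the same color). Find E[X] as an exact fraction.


Let X = Σ_S X_S over the C(55, 4) = 341055 subsets S of size 4, where X_S = 1 if the K_4 on S is monochromatic.
For a fixed S, the K_4 on S has C(4, 2) = 6 edges. P[all 6 edges red] = (1/2)^6, and likewise for blue, so P[monochromatic] = 2·(1/2)^6 = 2^{1 − 6} = 1/32.
By linearity of expectation: E[X] = C(55, 4) · 2^{1 − 6} = 341055 · 1/32 = 341055/32.
Numerically: E[X] ≈ 10657.96875.

E[X] = C(55,4)·2^(1−C(4,2)) = 341055/32 ≈ 10657.96875.


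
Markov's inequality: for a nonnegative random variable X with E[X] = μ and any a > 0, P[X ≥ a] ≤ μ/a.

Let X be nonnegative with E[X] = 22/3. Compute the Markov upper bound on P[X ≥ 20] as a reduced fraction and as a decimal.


μ = E[X] = 22/3, a = 20.
Markov: P[X ≥ 20] ≤ μ/a = (22/3)/20 = 11/30.
Numerically: ≈ 0.3667.
(Since a = 20 > μ = 7.3333, the bound 11/30 is < 1 and informative.)

P[X ≥ 20] ≤ 11/30 ≈ 0.3667.


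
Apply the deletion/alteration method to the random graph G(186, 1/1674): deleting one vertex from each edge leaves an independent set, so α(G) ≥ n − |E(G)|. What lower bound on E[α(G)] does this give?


E[|E(G)|] = C(186, 2)·p = 17205 · (1/1674) = 185/18.
E[α(G)] ≥ n − E[|E(G)|] = 186 − 185/18 = 3163/18.
Numerically: ≈ 175.7222.
(This is only a lower bound; the true E[α(G)] may be larger.)

E[α(G)] ≥ 3163/18 ≈ 175.7222.


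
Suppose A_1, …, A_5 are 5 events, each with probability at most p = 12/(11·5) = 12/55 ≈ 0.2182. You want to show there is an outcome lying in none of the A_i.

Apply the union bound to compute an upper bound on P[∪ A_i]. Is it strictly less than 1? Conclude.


Union bound: P[∪_{i=1}^{5} A_i] ≤ Σ_i P[A_i] ≤ 5·p = 5·(12/55) = 12/11.
Numerically: 12/11 ≈ 1.0909.
Is 12/11 < 1? NO.
Since the bound 12/11 is ≥ 1, the union bound is uninformative here; it does NOT by itself certify existence.

5·p = 12/11 ≈ 1.0909; existence NOT certified by the union bound.


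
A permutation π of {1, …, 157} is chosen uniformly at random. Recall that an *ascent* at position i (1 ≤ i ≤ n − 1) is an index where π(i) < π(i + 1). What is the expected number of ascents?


Write X = Σ X_I over i = 1, …, 156, with X_I the indicator of one ascent.
There are 156 indicators.
For each fixed i, the pair (π(i), π(i+1)) is a uniformly random ordered pair of distinct values from {1, …, 157}; by symmetry P[π(i) < π(i+1)] = 1/2.
By linearity: E[X] = 156 · (1/2) = (157 − 1) · (1/2) = 78 ≈ 78.00000.

E[X] = 78 = 78.00000.


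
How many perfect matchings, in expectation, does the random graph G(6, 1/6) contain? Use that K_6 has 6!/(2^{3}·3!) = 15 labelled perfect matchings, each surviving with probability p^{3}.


K_6 has 6!/(2^{3}·3!) = 15 labelled perfect matchings.
For each such perfect matching H, let X_H = 1 if all 3 edges of H are present in G. Then P[X_H = 1] = p^{3} = (1/6)^{3} = 1/216.
By linearity of expectation: E[X] = Σ_H E[X_H] = 15 · p^{3} = 15 · 1/216 = 5/72.
Numerically: E[X] ≈ 0.06944.

E[X] = 15 · (1/6)^{3} = 5/72 ≈ 0.06944.


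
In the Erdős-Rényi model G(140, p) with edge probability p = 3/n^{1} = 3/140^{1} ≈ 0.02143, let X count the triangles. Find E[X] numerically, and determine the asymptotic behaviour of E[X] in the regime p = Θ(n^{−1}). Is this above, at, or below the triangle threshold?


Number of potential triangles: C(140, 3) = 447580.
Each occurs with probability p³ ≈ (0.02143)³ ≈ 9.839650e-06.
By linearity: E[X] = C(140, 3)·p³ ≈ 447580 · 9.839650e-06 ≈ 4.4040.
Here α = 1, so p = 3/n is exactly at the triangle threshold p ~ 1/n. Asymptotically E[X] → c³/6 = 3³/6 = 9/2 ≈ 4.5000, a bounded constant. In this regime the triangle count is asymptotically Poisson(c³/6).

E[X] ≈ 4.4040; in regime p = Θ(1/n^{1}) E[X] stays bounded (at the triangle threshold p ~ 1/n).


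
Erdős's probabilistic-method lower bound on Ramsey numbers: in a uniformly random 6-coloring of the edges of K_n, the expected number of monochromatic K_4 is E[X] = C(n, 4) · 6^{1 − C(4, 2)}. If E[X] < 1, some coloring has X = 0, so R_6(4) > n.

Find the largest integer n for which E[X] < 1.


We need C(n, 4) · 6^{1 − 6} < 1, i.e. C(n, 4) < 6^{6 − 1} = 7776.
Check values of n near the boundary:
  n = 18: C(18, 4) = 3060; 3060 < 7776? YES
  n = 19: C(19, 4) = 3876; 3876 < 7776? YES
  n = 20: C(20, 4) = 4845; 4845 < 7776? YES
  n = 21: C(21, 4) = 5985; 5985 < 7776? YES
  n = 22: C(22, 4) = 7315; 7315 < 7776? YES
  n = 23: C(23, 4) = 8855; 8855 < 7776? NO
  n = 24: C(24, 4) = 10626; 10626 < 7776? NO
The largest n with C(n, 4) < 7776 is n = 22 (where E[X] = 7315/7776 ≈ 0.94072). Hence R_6(4) > 22, i.e. R_6(4) ≥ 23.

Largest n = 22; hence R_6(4) > 22.


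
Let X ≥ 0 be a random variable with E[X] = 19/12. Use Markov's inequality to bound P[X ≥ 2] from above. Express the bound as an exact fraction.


μ = E[X] = 19/12, a = 2.
Markov: P[X ≥ 2] ≤ μ/a = (19/12)/2 = 19/24.
Numerically: ≈ 0.79167.
(Since a = 2 > μ = 1.58333, the bound 19/24 is < 1 and informative.)

P[X ≥ 2] ≤ 19/24 ≈ 0.79167.


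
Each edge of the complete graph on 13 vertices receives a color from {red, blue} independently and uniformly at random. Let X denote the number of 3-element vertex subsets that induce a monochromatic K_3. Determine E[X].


Let X = Σ_S X_S over the C(13, 3) = 286 subsets S of size 3, where X_S = 1 if the K_3 on S is monochromatic.
For a fixed S, the K_3 on S has C(3, 2) = 3 edges. P[all 3 edges red] = (1/2)^3, and likewise for blue, so P[monochromatic] = 2·(1/2)^3 = 2^{1 − 3} = 1/4.
By linearity of expectation: E[X] = C(13, 3) · 2^{1 − 3} = 286 · 1/4 = 143/2.
Numerically: E[X] ≈ 71.500.

E[X] = C(13,3)·2^(1−C(3,2)) = 143/2 ≈ 71.500.


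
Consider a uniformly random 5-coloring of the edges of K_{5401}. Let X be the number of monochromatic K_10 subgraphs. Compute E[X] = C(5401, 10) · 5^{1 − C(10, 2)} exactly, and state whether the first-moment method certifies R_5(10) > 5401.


E[X] = C(5401, 10) · 5^{1 − 45} = 5772423232412011351582235732760 · 5^{−44} = 5772423232412011351582235732760/5684341886080801486968994140625.
As a reduced fraction: E[X] = 1154484646482402270316447146552/1136868377216160297393798828125 ≈ 1.0154954.
Is E[X] < 1? NO.
Since E[X] ≥ 1, the first-moment bound is inconclusive at n = 5401; it does NOT by itself certify R_5(10) > 5401.

E[X] = 1154484646482402270316447146552/1136868377216160297393798828125 ≈ 1.0154954; E[X] ≥ 1; first-moment method inconclusive here.


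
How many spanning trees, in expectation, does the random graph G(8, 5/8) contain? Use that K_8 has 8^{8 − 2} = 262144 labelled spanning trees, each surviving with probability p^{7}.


K_8 has 8^{8 − 2} = 262144 labelled spanning trees.
For each such spanning tree H, let X_H = 1 if all 7 edges of H are present in G. Then P[X_H = 1] = p^{7} = (5/8)^{7} = 78125/2097152.
Summing the indicators: E[X] = Σ_H E[X_H] = 262144 · p^{7} = 262144 · 78125/2097152 = 78125/8.
Numerically: E[X] ≈ 9765.6.

E[X] = 262144 · (5/8)^{7} = 78125/8 ≈ 9765.6.


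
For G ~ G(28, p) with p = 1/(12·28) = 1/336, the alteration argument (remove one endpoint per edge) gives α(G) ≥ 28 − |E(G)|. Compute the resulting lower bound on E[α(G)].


E[|E(G)|] = C(28, 2)·p = 378 · (1/336) = 9/8.
E[α(G)] ≥ n − E[|E(G)|] = 28 − 9/8 = 215/8.
Numerically: ≈ 26.875000.
(This is only a lower bound; the true E[α(G)] may be larger.)

E[α(G)] ≥ 215/8 ≈ 26.875000.


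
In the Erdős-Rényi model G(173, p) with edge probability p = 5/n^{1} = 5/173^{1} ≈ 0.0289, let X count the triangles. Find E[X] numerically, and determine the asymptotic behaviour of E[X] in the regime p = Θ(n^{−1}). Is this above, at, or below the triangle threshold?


Number of potential triangles: C(173, 3) = 848046.
Each occurs with probability p³ ≈ (0.0289)³ ≈ 2.41419e-05.
By linearity: E[X] = C(173, 3)·p³ ≈ 848046 · 2.41419e-05 ≈ 20.473.
Here α = 1, so p = 5/n is exactly at the triangle threshold p ~ 1/n. Asymptotically E[X] → c³/6 = 5³/6 = 125/6 ≈ 20.833, a bounded constant. In this regime the triangle count is asymptotically Poisson(c³/6).

E[X] ≈ 20.473; in regime p = Θ(1/n^{1}) E[X] stays bounded (at the triangle threshold p ~ 1/n).


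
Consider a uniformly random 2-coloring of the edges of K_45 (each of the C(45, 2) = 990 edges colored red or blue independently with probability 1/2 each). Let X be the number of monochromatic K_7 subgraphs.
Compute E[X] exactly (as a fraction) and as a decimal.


Let X = Σ_S X_S over the C(45, 7) = 45379620 subsets S of size 7, where X_S = 1 if the K_7 on S is monochromatic.
For a fixed S, the K_7 on S has C(7, 2) = 21 edges. P[all 21 edges red] = (1/2)^21, and likewise for blue, so P[monochromatic] = 2·(1/2)^21 = 2^{1 − 21} = 1/1048576.
By linearity: E[X] = C(45, 7) · 2^{1 − 21} = 45379620 · 1/1048576 = 11344905/262144.
Numerically: E[X] ≈ 43.277378.

E[X] = C(45,7)·2^(1−C(7,2)) = 11344905/262144 ≈ 43.277378.


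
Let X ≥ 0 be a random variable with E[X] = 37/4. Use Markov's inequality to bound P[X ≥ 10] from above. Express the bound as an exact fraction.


μ = E[X] = 37/4, a = 10.
Markov: P[X ≥ 10] ≤ μ/a = (37/4)/10 = 37/40.
Numerically: ≈ 0.92500.
(Since a = 10 > μ = 9.25000, the bound 37/40 is < 1 and informative.)

P[X ≥ 10] ≤ 37/40 ≈ 0.92500.


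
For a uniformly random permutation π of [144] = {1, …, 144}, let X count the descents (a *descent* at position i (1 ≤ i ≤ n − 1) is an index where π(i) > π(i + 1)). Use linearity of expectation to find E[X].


Write X = Σ X_I over i = 1, …, 143, with X_I the indicator of one descent.
There are 143 indicators.
For each fixed i, the pair (π(i), π(i+1)) is a uniformly random ordered pair of distinct values from {1, …, 144}; by symmetry P[π(i) > π(i+1)] = 1/2.
By linearity: E[X] = 143 · (1/2) = (144 − 1) · (1/2) = 143/2 ≈ 71.5000.

E[X] = 143/2 = 71.5000.


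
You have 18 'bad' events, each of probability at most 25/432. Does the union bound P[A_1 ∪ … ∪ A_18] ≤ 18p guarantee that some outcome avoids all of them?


Union bound: P[∪_{i=1}^{18} A_i] ≤ Σ_i P[A_i] ≤ 18·p = 18·(25/432) = 25/24.
Numerically: 25/24 ≈ 1.04167.
Is 25/24 < 1? NO.
Since the bound 25/24 is ≥ 1, the union bound is uninformative here; it does NOT by itself certify existence.

18·p = 25/24 ≈ 1.04167; existence NOT certified by the union bound.


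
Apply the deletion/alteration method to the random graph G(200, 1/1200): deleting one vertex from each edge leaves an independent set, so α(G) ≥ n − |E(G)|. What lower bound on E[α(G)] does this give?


E[|E(G)|] = C(200, 2)·p = 19900 · (1/1200) = 199/12.
E[α(G)] ≥ n − E[|E(G)|] = 200 − 199/12 = 2201/12.
Numerically: ≈ 183.41667.
(This is only a lower bound; the true E[α(G)] may be larger.)

E[α(G)] ≥ 2201/12 ≈ 183.41667.


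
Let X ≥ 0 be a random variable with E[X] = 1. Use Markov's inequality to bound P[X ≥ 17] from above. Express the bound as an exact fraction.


μ = E[X] = 1, a = 17.
Markov: P[X ≥ 17] ≤ μ/a = (1)/17 = 1/17.
Numerically: ≈ 0.0588.
(Since a = 17 > μ = 1.0000, the bound 1/17 is < 1 and informative.)

P[X ≥ 17] ≤ 1/17 ≈ 0.0588.


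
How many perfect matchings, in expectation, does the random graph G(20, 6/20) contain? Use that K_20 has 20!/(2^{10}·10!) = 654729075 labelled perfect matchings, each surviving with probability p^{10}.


K_20 has 20!/(2^{10}·10!) = 654729075 labelled perfect matchings.
For each such perfect matching H, let X_H = 1 if all 10 edges of H are present in G. Then P[X_H = 1] = p^{10} = (3/10)^{10} = 59049/10000000000.
Summing the indicators: E[X] = Σ_H E[X_H] = 654729075 · p^{10} = 654729075 · 59049/10000000000 = 1546443885987/400000000.
Numerically: E[X] ≈ 3866.

E[X] = 654729075 · (3/10)^{10} = 1546443885987/400000000 ≈ 3866.


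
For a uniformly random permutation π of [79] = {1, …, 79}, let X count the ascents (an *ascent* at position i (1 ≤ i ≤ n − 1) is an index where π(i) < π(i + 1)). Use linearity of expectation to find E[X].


Write X = Σ X_I over i = 1, …, 78, with X_I the indicator of one ascent.
There are 78 indicators.
For each fixed i, the pair (π(i), π(i+1)) is a uniformly random ordered pair of distinct values from {1, …, 79}; by symmetry P[π(i) < π(i+1)] = 1/2.
By linearity: E[X] = 78 · (1/2) = (79 − 1) · (1/2) = 39 ≈ 39.000.

E[X] = 39 = 39.000.


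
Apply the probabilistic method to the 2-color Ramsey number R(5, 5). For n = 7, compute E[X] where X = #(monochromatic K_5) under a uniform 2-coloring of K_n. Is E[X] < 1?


E[X] = C(7, 5) · 2^{1 − 10} = 21 · 2^{−9} = 21/512.
As a reduced fraction: E[X] = 21/512 ≈ 0.04102.
Is E[X] < 1? YES.
Since E[X] < 1, there exists a 2-coloring of K_{7} with no monochromatic K_5; hence R(5, 5) > 7.

E[X] = 21/512 ≈ 0.04102; E[X] < 1, so R(5, 5) > 7.


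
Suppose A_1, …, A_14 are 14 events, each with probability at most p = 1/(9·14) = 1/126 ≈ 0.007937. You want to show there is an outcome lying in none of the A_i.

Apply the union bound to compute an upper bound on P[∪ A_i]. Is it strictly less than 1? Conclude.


Union bound: P[∪_{i=1}^{14} A_i] ≤ Σ_i P[A_i] ≤ 14·p = 14·(1/126) = 1/9.
Numerically: 1/9 ≈ 0.111111.
Is 1/9 < 1? YES.
Since P[∪ A_i] ≤ 1/9 < 1, the complement has P[∩ A_i^c] ≥ 1 − 1/9 = 8/9 > 0, so some outcome avoids every A_i.

14·p = 1/9 ≈ 0.111111; existence CERTIFIED by the union bound.


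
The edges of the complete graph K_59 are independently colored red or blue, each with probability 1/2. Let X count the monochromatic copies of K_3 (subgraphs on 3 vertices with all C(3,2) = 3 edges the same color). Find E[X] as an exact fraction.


Let X = Σ_S X_S over the C(59, 3) = 32509 subsets S of size 3, where X_S = 1 if the K_3 on S is monochromatic.
For a fixed S, the K_3 on S has C(3, 2) = 3 edges. P[all 3 edges red] = (1/2)^3, and likewise for blue, so P[monochromatic] = 2·(1/2)^3 = 2^{1 − 3} = 1/4.
Summing: E[X] = C(59, 3) · 2^{1 − 3} = 32509 · 1/4 = 32509/4.
Numerically: E[X] ≈ 8127.25000.

E[X] = C(59,3)·2^(1−C(3,2)) = 32509/4 ≈ 8127.25000.


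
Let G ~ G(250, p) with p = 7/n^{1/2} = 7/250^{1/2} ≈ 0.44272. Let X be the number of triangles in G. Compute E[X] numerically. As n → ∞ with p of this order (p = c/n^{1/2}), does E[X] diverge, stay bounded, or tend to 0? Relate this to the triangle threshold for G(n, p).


Number of potential triangles: C(250, 3) = 2573000.
Each occurs with probability p³ ≈ (0.44272)³ ≈ 8.6772899e-02.
By linearity: E[X] = C(250, 3)·p³ ≈ 2573000 · 8.6772899e-02 ≈ 223266.66911.
Since α = 1/2 < 1, p = c/n^{1/2} ≫ 1/n is above the triangle threshold p ~ 1/n. Asymptotically E[X] ~ (c³/6)·n^{3(1−α)} = (7³/6)·n^{1.5} → ∞; triangles are abundant w.h.p.

E[X] ≈ 223266.66911; in regime p = Θ(1/n^{1/2}) E[X] diverges (above the triangle threshold p ~ 1/n).


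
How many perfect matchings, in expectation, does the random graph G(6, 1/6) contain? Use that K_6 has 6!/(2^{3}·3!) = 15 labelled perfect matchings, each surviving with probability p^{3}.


K_6 has 6!/(2^{3}·3!) = 15 labelled perfect matchings.
For each such perfect matching H, let X_H = 1 if all 3 edges of H are present in G. Then P[X_H = 1] = p^{3} = (1/6)^{3} = 1/216.
By linearity of expectation: E[X] = Σ_H E[X_H] = 15 · p^{3} = 15 · 1/216 = 5/72.
Numerically: E[X] ≈ 0.0694.

E[X] = 15 · (1/6)^{3} = 5/72 ≈ 0.0694.


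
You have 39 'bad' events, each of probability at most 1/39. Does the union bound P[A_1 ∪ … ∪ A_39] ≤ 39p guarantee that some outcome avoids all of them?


Union bound: P[∪_{i=1}^{39} A_i] ≤ Σ_i P[A_i] ≤ 39·p = 39·(1/39) = 1.
Numerically: 1 ≈ 1.0000000.
Is 1 < 1? NO.
Since the bound 1 is ≥ 1, the union bound is uninformative here; it does NOT by itself certify existence.

39·p = 1 ≈ 1.0000000; existence NOT certified by the union bound.


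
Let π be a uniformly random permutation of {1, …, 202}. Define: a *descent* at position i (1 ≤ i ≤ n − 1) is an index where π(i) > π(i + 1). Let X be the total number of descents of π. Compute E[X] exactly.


Write X = Σ X_I over i = 1, …, 201, with X_I the indicator of one descent.
There are 201 indicators.
For each fixed i, the pair (π(i), π(i+1)) is a uniformly random ordered pair of distinct values from {1, …, 202}; by symmetry P[π(i) > π(i+1)] = 1/2.
By linearity: E[X] = 201 · (1/2) = (202 − 1) · (1/2) = 201/2 ≈ 100.5000.

E[X] = 201/2 = 100.5000.


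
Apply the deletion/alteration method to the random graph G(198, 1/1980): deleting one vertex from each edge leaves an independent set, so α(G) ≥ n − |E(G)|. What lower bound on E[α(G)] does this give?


E[|E(G)|] = C(198, 2)·p = 19503 · (1/1980) = 197/20.
E[α(G)] ≥ n − E[|E(G)|] = 198 − 197/20 = 3763/20.
Numerically: ≈ 188.1500.
(This is only a lower bound; the true E[α(G)] may be larger.)

E[α(G)] ≥ 3763/20 ≈ 188.1500.


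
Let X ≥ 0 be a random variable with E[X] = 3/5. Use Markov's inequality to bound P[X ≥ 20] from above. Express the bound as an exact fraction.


μ = E[X] = 3/5, a = 20.
Markov: P[X ≥ 20] ≤ μ/a = (3/5)/20 = 3/100.
Numerically: ≈ 0.0300.
(Since a = 20 > μ = 0.6000, the bound 3/100 is < 1 and informative.)

P[X ≥ 20] ≤ 3/100 ≈ 0.0300.


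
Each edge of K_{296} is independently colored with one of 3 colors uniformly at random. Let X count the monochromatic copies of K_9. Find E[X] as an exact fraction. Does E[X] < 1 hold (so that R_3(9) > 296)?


E[X] = C(296, 9) · 3^{1 − 36} = 42513789098994080 · 3^{−35} = 42513789098994080/50031545098999707.
As a reduced fraction: E[X] = 42513789098994080/50031545098999707 ≈ 0.8497397.
Is E[X] < 1? YES.
Since E[X] < 1, there exists a 3-coloring of K_{296} with no monochromatic K_9; hence R_3(9) > 296.

E[X] = 42513789098994080/50031545098999707 ≈ 0.8497397; E[X] < 1, so R_3(9) > 296.


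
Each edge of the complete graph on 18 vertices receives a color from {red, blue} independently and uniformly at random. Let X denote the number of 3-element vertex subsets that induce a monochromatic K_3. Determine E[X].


Let X = Σ_S X_S over the C(18, 3) = 816 subsets S of size 3, where X_S = 1 if the K_3 on S is monochromatic.
For a fixed S, the K_3 on S has C(3, 2) = 3 edges. P[all 3 edges red] = (1/2)^3, and likewise for blue, so P[monochromatic] = 2·(1/2)^3 = 2^{1 − 3} = 1/4.
By linearity of expectation: E[X] = C(18, 3) · 2^{1 − 3} = 816 · 1/4 = 204.
Numerically: E[X] ≈ 204.0000.

E[X] = C(18,3)·2^(1−C(3,2)) = 204 ≈ 204.0000.


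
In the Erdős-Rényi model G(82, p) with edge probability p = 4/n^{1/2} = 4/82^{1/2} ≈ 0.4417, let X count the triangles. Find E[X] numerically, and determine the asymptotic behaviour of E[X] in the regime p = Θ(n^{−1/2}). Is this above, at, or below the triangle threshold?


Number of potential triangles: C(82, 3) = 88560.
Each occurs with probability p³ ≈ (0.4417)³ ≈ 8.619046e-02.
By linearity: E[X] = C(82, 3)·p³ ≈ 88560 · 8.619046e-02 ≈ 7633.0271.
Since α = 1/2 < 1, p = c/n^{1/2} ≫ 1/n is above the triangle threshold p ~ 1/n. Asymptotically E[X] ~ (c³/6)·n^{3(1−α)} = (4³/6)·n^{1.5} → ∞; triangles are abundant w.h.p.

E[X] ≈ 7633.0271; in regime p = Θ(1/n^{1/2}) E[X] diverges (above the triangle threshold p ~ 1/n).


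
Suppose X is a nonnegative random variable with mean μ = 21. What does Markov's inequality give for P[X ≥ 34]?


μ = E[X] = 21, a = 34.
Markov: P[X ≥ 34] ≤ μ/a = (21)/34 = 21/34.
Numerically: ≈ 0.61765.
(Since a = 34 > μ = 21.00000, the bound 21/34 is < 1 and informative.)

P[X ≥ 34] ≤ 21/34 ≈ 0.61765.


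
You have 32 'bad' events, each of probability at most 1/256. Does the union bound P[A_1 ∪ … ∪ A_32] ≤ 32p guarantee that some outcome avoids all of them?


Union bound: P[∪_{i=1}^{32} A_i] ≤ Σ_i P[A_i] ≤ 32·p = 32·(1/256) = 1/8.
Numerically: 1/8 ≈ 0.12500.
Is 1/8 < 1? YES.
Since P[∪ A_i] ≤ 1/8 < 1, the complement has P[∩ A_i^c] ≥ 1 − 1/8 = 7/8 > 0, so some outcome avoids every A_i.

32·p = 1/8 ≈ 0.12500; existence CERTIFIED by the union bound.


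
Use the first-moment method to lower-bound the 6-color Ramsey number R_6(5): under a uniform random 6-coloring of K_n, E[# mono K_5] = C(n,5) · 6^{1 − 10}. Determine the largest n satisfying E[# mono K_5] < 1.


We need C(n, 5) · 6^{1 − 10} < 1, i.e. C(n, 5) < 6^{10 − 1} = 10077696.
Check values of n near the boundary:
  n = 65: C(65, 5) = 8259888; 8259888 < 10077696? YES
  n = 66: C(66, 5) = 8936928; 8936928 < 10077696? YES
  n = 67: C(67, 5) = 9657648; 9657648 < 10077696? YES
  n = 68: C(68, 5) = 10424128; 10424128 < 10077696? NO
  n = 69: C(69, 5) = 11238513; 11238513 < 10077696? NO
  n = 70: C(70, 5) = 12103014; 12103014 < 10077696? NO
The largest n with C(n, 5) < 10077696 is n = 67 (where E[X] = 67067/69984 ≈ 0.9583190). Hence R_6(5) > 67, i.e. R_6(5) ≥ 68.

Largest n = 67; hence R_6(5) > 67.


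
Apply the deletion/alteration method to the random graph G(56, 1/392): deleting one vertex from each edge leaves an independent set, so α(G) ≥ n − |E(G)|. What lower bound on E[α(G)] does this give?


E[|E(G)|] = C(56, 2)·p = 1540 · (1/392) = 55/14.
E[α(G)] ≥ n − E[|E(G)|] = 56 − 55/14 = 729/14.
Numerically: ≈ 52.071.
(This is only a lower bound; the true E[α(G)] may be larger.)

E[α(G)] ≥ 729/14 ≈ 52.071.


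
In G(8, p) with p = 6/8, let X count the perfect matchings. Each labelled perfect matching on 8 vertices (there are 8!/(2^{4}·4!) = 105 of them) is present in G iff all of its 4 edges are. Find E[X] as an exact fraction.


K_8 has 8!/(2^{4}·4!) = 105 labelled perfect matchings.
For each such perfect matching H, let X_H = 1 if all 4 edges of H are present in G. Then P[X_H = 1] = p^{4} = (3/4)^{4} = 81/256.
By linearity of expectation: E[X] = Σ_H E[X_H] = 105 · p^{4} = 105 · 81/256 = 8505/256.
Numerically: E[X] ≈ 33.223.

E[X] = 105 · (3/4)^{4} = 8505/256 ≈ 33.223.


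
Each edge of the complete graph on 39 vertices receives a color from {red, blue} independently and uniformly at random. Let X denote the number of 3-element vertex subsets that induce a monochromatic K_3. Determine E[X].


Let X = Σ_S X_S over the C(39, 3) = 9139 subsets S of size 3, where X_S = 1 if the K_3 on S is monochromatic.
For a fixed S, the K_3 on S has C(3, 2) = 3 edges. P[all 3 edges red] = (1/2)^3, and likewise for blue, so P[monochromatic] = 2·(1/2)^3 = 2^{1 − 3} = 1/4.
By linearity of expectation: E[X] = C(39, 3) · 2^{1 − 3} = 9139 · 1/4 = 9139/4.
Numerically: E[X] ≈ 2284.75000.

E[X] = C(39,3)·2^(1−C(3,2)) = 9139/4 ≈ 2284.75000.


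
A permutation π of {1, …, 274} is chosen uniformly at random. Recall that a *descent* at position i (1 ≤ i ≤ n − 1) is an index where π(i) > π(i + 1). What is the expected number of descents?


Write X = Σ X_I over i = 1, …, 273, with X_I the indicator of one descent.
There are 273 indicators.
For each fixed i, the pair (π(i), π(i+1)) is a uniformly random ordered pair of distinct values from {1, …, 274}; by symmetry P[π(i) > π(i+1)] = 1/2.
By linearity: E[X] = 273 · (1/2) = (274 − 1) · (1/2) = 273/2 ≈ 136.5000.

E[X] = 273/2 = 136.5000.


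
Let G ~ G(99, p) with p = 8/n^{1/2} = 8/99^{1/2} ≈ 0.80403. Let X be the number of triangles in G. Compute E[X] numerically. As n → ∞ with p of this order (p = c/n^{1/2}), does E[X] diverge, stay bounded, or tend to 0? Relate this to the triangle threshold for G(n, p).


Number of potential triangles: C(99, 3) = 156849.
Each occurs with probability p³ ≈ (0.80403)³ ≈ 5.1977713e-01.
By linearity: E[X] = C(99, 3)·p³ ≈ 156849 · 5.1977713e-01 ≈ 81526.52349.
Since α = 1/2 < 1, p = c/n^{1/2} ≫ 1/n is above the triangle threshold p ~ 1/n. Asymptotically E[X] ~ (c³/6)·n^{3(1−α)} = (8³/6)·n^{1.5} → ∞; triangles are abundant w.h.p.

E[X] ≈ 81526.52349; in regime p = Θ(1/n^{1/2}) E[X] diverges (above the triangle threshold p ~ 1/n).


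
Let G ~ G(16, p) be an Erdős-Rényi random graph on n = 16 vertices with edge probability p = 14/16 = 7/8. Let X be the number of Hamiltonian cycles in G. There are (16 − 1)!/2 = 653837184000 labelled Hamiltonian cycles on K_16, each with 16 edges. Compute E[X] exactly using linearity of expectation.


K_16 has (16 − 1)!/2 = 653837184000 labelled Hamiltonian cycles.
For each such Hamiltonian cycle H, let X_H = 1 if all 16 edges of H are present in G. Then P[X_H = 1] = p^{16} = (7/8)^{16} = 33232930569601/281474976710656.
Summing the indicators: E[X] = Σ_H E[X_H] = 653837184000 · p^{16} = 653837184000 · 33232930569601/281474976710656 = 21219654042671322112875/274877906944.
Numerically: E[X] ≈ 7.72e+10.

E[X] = 653837184000 · (7/8)^{16} = 21219654042671322112875/274877906944 ≈ 7.72e+10.


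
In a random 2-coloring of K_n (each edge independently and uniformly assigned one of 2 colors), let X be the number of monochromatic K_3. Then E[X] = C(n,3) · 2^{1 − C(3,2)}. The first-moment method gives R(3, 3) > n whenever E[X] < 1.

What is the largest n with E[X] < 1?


We need C(n, 3) · 2^{1 − 3} < 1, i.e. C(n, 3) < 2^{3 − 1} = 4.
Check values of n near the boundary:
  n = 3: C(3, 3) = 1; 1 < 4? YES
  n = 4: C(4, 3) = 4; 4 < 4? NO
  n = 5: C(5, 3) = 10; 10 < 4? NO
  n = 6: C(6, 3) = 20; 20 < 4? NO
The largest n with C(n, 3) < 4 is n = 3 (where E[X] = 1/4 ≈ 0.250000). Hence R(3, 3) > 3, i.e. R(3, 3) ≥ 4.

Largest n = 3; hence R(3, 3) > 3.


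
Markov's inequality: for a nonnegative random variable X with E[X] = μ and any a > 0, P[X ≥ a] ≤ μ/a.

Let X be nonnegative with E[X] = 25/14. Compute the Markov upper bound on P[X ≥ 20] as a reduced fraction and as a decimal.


μ = E[X] = 25/14, a = 20.
Markov: P[X ≥ 20] ≤ μ/a = (25/14)/20 = 5/56.
Numerically: ≈ 0.08929.
(Since a = 20 > μ = 1.78571, the bound 5/56 is < 1 and informative.)

P[X ≥ 20] ≤ 5/56 ≈ 0.08929.


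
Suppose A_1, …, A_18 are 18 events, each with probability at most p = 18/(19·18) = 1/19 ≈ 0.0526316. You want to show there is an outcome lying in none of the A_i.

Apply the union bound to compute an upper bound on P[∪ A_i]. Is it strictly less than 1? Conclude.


Union bound: P[∪_{i=1}^{18} A_i] ≤ Σ_i P[A_i] ≤ 18·p = 18·(1/19) = 18/19.
Numerically: 18/19 ≈ 0.9473684.
Is 18/19 < 1? YES.
Since P[∪ A_i] ≤ 18/19 < 1, the complement has P[∩ A_i^c] ≥ 1 − 18/19 = 1/19 > 0, so some outcome avoids every A_i.

18·p = 18/19 ≈ 0.9473684; existence CERTIFIED by the union bound.


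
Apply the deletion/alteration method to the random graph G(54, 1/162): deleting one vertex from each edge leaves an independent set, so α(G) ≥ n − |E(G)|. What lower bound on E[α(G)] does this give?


E[|E(G)|] = C(54, 2)·p = 1431 · (1/162) = 53/6.
E[α(G)] ≥ n − E[|E(G)|] = 54 − 53/6 = 271/6.
Numerically: ≈ 45.1667.
(This is only a lower bound; the true E[α(G)] may be larger.)

E[α(G)] ≥ 271/6 ≈ 45.1667.


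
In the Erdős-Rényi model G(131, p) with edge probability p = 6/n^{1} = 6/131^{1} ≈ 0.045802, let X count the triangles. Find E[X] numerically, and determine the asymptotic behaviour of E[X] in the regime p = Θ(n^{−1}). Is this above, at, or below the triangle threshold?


Number of potential triangles: C(131, 3) = 366145.
Each occurs with probability p³ ≈ (0.045802)³ ≈ 9.6081520e-05.
By linearity: E[X] = C(131, 3)·p³ ≈ 366145 · 9.6081520e-05 ≈ 35.17977.
Here α = 1, so p = 6/n is exactly at the triangle threshold p ~ 1/n. Asymptotically E[X] → c³/6 = 6³/6 = 36 ≈ 36.00000, a bounded constant. In this regime the triangle count is asymptotically Poisson(c³/6).

E[X] ≈ 35.17977; in regime p = Θ(1/n^{1}) E[X] stays bounded (at the triangle threshold p ~ 1/n).


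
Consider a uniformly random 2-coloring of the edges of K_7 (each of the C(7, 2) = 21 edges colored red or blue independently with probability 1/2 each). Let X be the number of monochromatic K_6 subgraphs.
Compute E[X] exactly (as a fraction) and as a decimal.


Let X = Σ_S X_S over the C(7, 6) = 7 subsets S of size 6, where X_S = 1 if the K_6 on S is monochromatic.
For a fixed S, the K_6 on S has C(6, 2) = 15 edges. P[all 15 edges red] = (1/2)^15, and likewise for blue, so P[monochromatic] = 2·(1/2)^15 = 2^{1 − 15} = 1/16384.
By linearity of expectation: E[X] = C(7, 6) · 2^{1 − 15} = 7 · 1/16384 = 7/16384.
Numerically: E[X] ≈ 0.00043.

E[X] = C(7,6)·2^(1−C(6,2)) = 7/16384 ≈ 0.00043.


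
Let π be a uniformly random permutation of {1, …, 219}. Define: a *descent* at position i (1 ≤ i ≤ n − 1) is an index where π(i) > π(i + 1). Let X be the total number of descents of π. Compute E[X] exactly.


Write X = Σ X_I over i = 1, …, 218, with X_I the indicator of one descent.
There are 218 indicators.
For each fixed i, the pair (π(i), π(i+1)) is a uniformly random ordered pair of distinct values from {1, …, 219}; by symmetry P[π(i) > π(i+1)] = 1/2.
By linearity: E[X] = 218 · (1/2) = (219 − 1) · (1/2) = 109 ≈ 109.000.

E[X] = 109 = 109.000.


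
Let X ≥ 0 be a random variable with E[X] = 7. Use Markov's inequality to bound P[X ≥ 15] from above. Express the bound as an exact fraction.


μ = E[X] = 7, a = 15.
Markov: P[X ≥ 15] ≤ μ/a = (7)/15 = 7/15.
Numerically: ≈ 0.467.
(Since a = 15 > μ = 7.000, the bound 7/15 is < 1 and informative.)

P[X ≥ 15] ≤ 7/15 ≈ 0.467.


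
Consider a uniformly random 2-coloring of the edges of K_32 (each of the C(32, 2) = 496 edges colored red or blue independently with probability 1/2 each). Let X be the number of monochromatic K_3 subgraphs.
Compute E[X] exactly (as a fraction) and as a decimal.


Let X = Σ_S X_S over the C(32, 3) = 4960 subsets S of size 3, where X_S = 1 if the K_3 on S is monochromatic.
For a fixed S, the K_3 on S has C(3, 2) = 3 edges. P[all 3 edges red] = (1/2)^3, and likewise for blue, so P[monochromatic] = 2·(1/2)^3 = 2^{1 − 3} = 1/4.
By linearity: E[X] = C(32, 3) · 2^{1 − 3} = 4960 · 1/4 = 1240.
Numerically: E[X] ≈ 1240.000.

E[X] = C(32,3)·2^(1−C(3,2)) = 1240 ≈ 1240.000.


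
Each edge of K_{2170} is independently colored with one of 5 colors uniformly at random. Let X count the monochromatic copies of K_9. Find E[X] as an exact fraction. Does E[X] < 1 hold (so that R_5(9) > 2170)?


E[X] = C(2170, 9) · 5^{1 − 36} = 2891746779868845075610510 · 5^{−35} = 2891746779868845075610510/2910383045673370361328125.
As a reduced fraction: E[X] = 578349355973769015122102/582076609134674072265625 ≈ 0.994.
Is E[X] < 1? YES.
Since E[X] < 1, there exists a 5-coloring of K_{2170} with no monochromatic K_9; hence R_5(9) > 2170.

E[X] = 578349355973769015122102/582076609134674072265625 ≈ 0.994; E[X] < 1, so R_5(9) > 2170.


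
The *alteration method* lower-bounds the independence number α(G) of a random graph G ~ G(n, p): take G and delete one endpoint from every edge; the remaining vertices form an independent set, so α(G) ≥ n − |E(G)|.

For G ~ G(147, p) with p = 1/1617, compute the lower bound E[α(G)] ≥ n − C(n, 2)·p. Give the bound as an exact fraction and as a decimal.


E[|E(G)|] = C(147, 2)·p = 10731 · (1/1617) = 73/11.
E[α(G)] ≥ n − E[|E(G)|] = 147 − 73/11 = 1544/11.
Numerically: ≈ 140.364.
(This is only a lower bound; the true E[α(G)] may be larger.)

E[α(G)] ≥ 1544/11 ≈ 140.364.


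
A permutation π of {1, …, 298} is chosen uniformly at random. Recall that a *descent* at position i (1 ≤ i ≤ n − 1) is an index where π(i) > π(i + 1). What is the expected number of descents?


Write X = Σ X_I over i = 1, …, 297, with X_I the indicator of one descent.
There are 297 indicators.
For each fixed i, the pair (π(i), π(i+1)) is a uniformly random ordered pair of distinct values from {1, …, 298}; by symmetry P[π(i) > π(i+1)] = 1/2.
By linearity: E[X] = 297 · (1/2) = (298 − 1) · (1/2) = 297/2 ≈ 148.5000.

E[X] = 297/2 = 148.5000.


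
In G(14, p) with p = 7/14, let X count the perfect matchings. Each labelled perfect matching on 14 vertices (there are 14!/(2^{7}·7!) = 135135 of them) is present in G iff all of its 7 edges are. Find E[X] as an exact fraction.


K_14 has 14!/(2^{7}·7!) = 135135 labelled perfect matchings.
For each such perfect matching H, let X_H = 1 if all 7 edges of H are present in G. Then P[X_H = 1] = p^{7} = (1/2)^{7} = 1/128.
Summing the indicators: E[X] = Σ_H E[X_H] = 135135 · p^{7} = 135135 · 1/128 = 135135/128.
Numerically: E[X] ≈ 1056.

E[X] = 135135 · (1/2)^{7} = 135135/128 ≈ 1056.


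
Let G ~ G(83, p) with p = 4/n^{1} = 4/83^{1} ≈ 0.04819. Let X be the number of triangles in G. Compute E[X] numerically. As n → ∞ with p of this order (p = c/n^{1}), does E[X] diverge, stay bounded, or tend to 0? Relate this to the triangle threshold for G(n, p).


Number of potential triangles: C(83, 3) = 91881.
Each occurs with probability p³ ≈ (0.04819)³ ≈ 1.119298e-04.
By linearity: E[X] = C(83, 3)·p³ ≈ 91881 · 1.119298e-04 ≈ 10.2842.
Here α = 1, so p = 4/n is exactly at the triangle threshold p ~ 1/n. Asymptotically E[X] → c³/6 = 4³/6 = 32/3 ≈ 10.6667, a bounded constant. In this regime the triangle count is asymptotically Poisson(c³/6).

E[X] ≈ 10.2842; in regime p = Θ(1/n^{1}) E[X] stays bounded (at the triangle threshold p ~ 1/n).


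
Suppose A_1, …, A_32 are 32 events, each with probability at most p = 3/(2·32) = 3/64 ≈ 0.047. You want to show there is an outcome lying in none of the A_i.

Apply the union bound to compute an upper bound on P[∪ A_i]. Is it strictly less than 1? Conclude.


Union bound: P[∪_{i=1}^{32} A_i] ≤ Σ_i P[A_i] ≤ 32·p = 32·(3/64) = 3/2.
Numerically: 3/2 ≈ 1.500.
Is 3/2 < 1? NO.
Since the bound 3/2 is ≥ 1, the union bound is uninformative here; it does NOT by itself certify existence.

32·p = 3/2 ≈ 1.500; existence NOT certified by the union bound.


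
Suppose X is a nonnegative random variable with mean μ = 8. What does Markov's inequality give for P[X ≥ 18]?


μ = E[X] = 8, a = 18.
Markov: P[X ≥ 18] ≤ μ/a = (8)/18 = 4/9.
Numerically: ≈ 0.4444.
(Since a = 18 > μ = 8.0000, the bound 4/9 is < 1 and informative.)

P[X ≥ 18] ≤ 4/9 ≈ 0.4444.


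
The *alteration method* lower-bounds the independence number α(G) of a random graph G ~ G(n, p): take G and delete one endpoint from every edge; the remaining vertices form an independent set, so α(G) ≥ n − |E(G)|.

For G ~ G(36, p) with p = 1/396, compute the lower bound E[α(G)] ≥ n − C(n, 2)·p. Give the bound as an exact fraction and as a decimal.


E[|E(G)|] = C(36, 2)·p = 630 · (1/396) = 35/22.
E[α(G)] ≥ n − E[|E(G)|] = 36 − 35/22 = 757/22.
Numerically: ≈ 34.409091.
(This is only a lower bound; the true E[α(G)] may be larger.)

E[α(G)] ≥ 757/22 ≈ 34.409091.


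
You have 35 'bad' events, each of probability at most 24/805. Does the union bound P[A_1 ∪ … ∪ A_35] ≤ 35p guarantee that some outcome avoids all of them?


Union bound: P[∪_{i=1}^{35} A_i] ≤ Σ_i P[A_i] ≤ 35·p = 35·(24/805) = 24/23.
Numerically: 24/23 ≈ 1.043478.
Is 24/23 < 1? NO.
Since the bound 24/23 is ≥ 1, the union bound is uninformative here; it does NOT by itself certify existence.

35·p = 24/23 ≈ 1.043478; existence NOT certified by the union bound.


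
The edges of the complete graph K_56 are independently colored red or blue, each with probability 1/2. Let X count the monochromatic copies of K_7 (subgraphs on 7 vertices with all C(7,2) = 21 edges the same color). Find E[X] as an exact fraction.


Let X = Σ_S X_S over the C(56, 7) = 231917400 subsets S of size 7, where X_S = 1 if the K_7 on S is monochromatic.
For a fixed S, the K_7 on S has C(7, 2) = 21 edges. P[all 21 edges red] = (1/2)^21, and likewise for blue, so P[monochromatic] = 2·(1/2)^21 = 2^{1 − 21} = 1/1048576.
Summing: E[X] = C(56, 7) · 2^{1 − 21} = 231917400 · 1/1048576 = 28989675/131072.
Numerically: E[X] ≈ 221.173668.

E[X] = C(56,7)·2^(1−C(7,2)) = 28989675/131072 ≈ 221.173668.


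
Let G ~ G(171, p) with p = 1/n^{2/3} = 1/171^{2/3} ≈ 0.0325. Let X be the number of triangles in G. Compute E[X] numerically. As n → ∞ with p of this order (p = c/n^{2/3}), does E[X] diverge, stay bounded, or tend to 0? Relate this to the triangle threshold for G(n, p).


Number of potential triangles: C(171, 3) = 818805.
Each occurs with probability p³ ≈ (0.0325)³ ≈ 3.41986e-05.
By linearity: E[X] = C(171, 3)·p³ ≈ 818805 · 3.41986e-05 ≈ 28.002.
Since α = 2/3 < 1, p = c/n^{2/3} ≫ 1/n is above the triangle threshold p ~ 1/n. Asymptotically E[X] ~ (c³/6)·n^{3(1−α)} = (1³/6)·n^{1} → ∞; triangles are abundant w.h.p.

E[X] ≈ 28.002; in regime p = Θ(1/n^{2/3}) E[X] diverges (above the triangle threshold p ~ 1/n).


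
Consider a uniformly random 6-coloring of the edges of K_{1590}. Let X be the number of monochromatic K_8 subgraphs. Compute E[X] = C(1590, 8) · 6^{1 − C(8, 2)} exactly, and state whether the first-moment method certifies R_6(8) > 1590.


E[X] = C(1590, 8) · 6^{1 − 28} = 995397314198933813310 · 6^{−27} = 995397314198933813310/1023490369077469249536.
As a reduced fraction: E[X] = 55299850788829656295/56860576059859402752 ≈ 0.973.
Is E[X] < 1? YES.
Since E[X] < 1, there exists a 6-coloring of K_{1590} with no monochromatic K_8; hence R_6(8) > 1590.

E[X] = 55299850788829656295/56860576059859402752 ≈ 0.973; E[X] < 1, so R_6(8) > 1590.


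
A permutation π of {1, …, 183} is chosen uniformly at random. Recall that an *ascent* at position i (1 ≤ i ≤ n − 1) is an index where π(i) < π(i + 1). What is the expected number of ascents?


Write X = Σ X_I over i = 1, …, 182, with X_I the indicator of one ascent.
There are 182 indicators.
For each fixed i, the pair (π(i), π(i+1)) is a uniformly random ordered pair of distinct values from {1, …, 183}; by symmetry P[π(i) < π(i+1)] = 1/2.
By linearity: E[X] = 182 · (1/2) = (183 − 1) · (1/2) = 91 ≈ 91.000.

E[X] = 91 = 91.000.
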